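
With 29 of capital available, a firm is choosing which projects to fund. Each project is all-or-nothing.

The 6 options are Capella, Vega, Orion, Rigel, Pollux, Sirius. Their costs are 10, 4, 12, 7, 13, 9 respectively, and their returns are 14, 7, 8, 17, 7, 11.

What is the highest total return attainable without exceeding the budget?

Treat it as a binary knapsack problem.
Capella + Orion + Rigel: cost 10 + 12 + 7 = 29 ≤ 29, return 14 + 8 + 17 = 39.
Capella + Rigel + Sirius: cost 10 + 7 + 9 = 26 ≤ 29, return 14 + 17 + 11 = 42.
Best is Capella, Rigel, and Sirius with total return 42.

42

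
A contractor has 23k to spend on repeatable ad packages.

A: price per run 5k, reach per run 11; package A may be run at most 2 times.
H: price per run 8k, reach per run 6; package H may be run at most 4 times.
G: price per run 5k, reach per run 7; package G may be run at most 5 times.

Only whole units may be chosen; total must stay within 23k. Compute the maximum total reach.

A has the best ratio (11/5); taking only A gives at most 2×11 = 22 (stopped by the supply cap of 2).
Mixing does better — 2×A and 2×G: price 20 ≤ 23, reach 2·11 + 2·7 = 36.

36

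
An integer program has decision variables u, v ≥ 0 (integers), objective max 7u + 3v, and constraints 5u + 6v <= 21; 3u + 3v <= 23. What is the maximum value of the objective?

The continuous relaxation peaks at (4.2, 0) with value 29.40; rounding to a feasible lattice point costs some objective.
(u,v)=(4,0): 5·4+6·0=20≤21, 3·4+3·0=12≤23, objective 28.
(u,v)=(3,1): 5·3+6·1=21≤21, 3·3+3·1=12≤23, objective 24.
(u,v)=(3,0): 5·3+6·0=15≤21, 3·3+3·0=9≤23, objective 21.
Maximum is 28 at (u,v)=(4,0).

28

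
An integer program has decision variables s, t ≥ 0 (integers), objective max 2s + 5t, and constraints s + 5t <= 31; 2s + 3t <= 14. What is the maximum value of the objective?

22

Relaxing integrality, the LP optimum is 23.33 at (s,t) = (0, 4.67), which is not an integer point.
(s,t)=(1,4): 1·1+5·4=21≤31, 2·1+3·4=14≤14, objective 22.
(s,t)=(0,4): 1·0+5·4=20≤31, 2·0+3·4=12≤14, objective 20.
(s,t)=(2,3): 1·2+5·3=17≤31, 2·2+3·3=13≤14, objective 19.
No feasible integer point exceeds 22.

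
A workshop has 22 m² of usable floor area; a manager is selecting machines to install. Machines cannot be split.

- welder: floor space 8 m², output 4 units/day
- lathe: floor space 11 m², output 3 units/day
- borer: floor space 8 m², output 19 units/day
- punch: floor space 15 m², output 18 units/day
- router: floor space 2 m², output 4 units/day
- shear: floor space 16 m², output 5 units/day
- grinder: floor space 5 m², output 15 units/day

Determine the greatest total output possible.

38

Take borer, router, and grinder: floor space 8 + 2 + 5 = 15 ≤ 22, output 19 + 4 + 15 = 38.
No feasible combination exceeds this.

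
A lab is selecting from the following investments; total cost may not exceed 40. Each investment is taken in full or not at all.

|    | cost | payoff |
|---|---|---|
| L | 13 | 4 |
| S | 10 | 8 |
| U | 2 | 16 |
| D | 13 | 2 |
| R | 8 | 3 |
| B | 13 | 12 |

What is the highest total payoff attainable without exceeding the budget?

Allowing fractional choices, the relaxed optimum would be about 41.2, but investments are indivisible.
S + U + D + B: cost 10 + 2 + 13 + 13 = 38 ≤ 40, payoff 8 + 16 + 2 + 12 = 38.
S + U + R + B: cost 10 + 2 + 8 + 13 = 33 ≤ 40, payoff 8 + 16 + 3 + 12 = 39.
L + S + U + B: cost 13 + 10 + 2 + 13 = 38 ≤ 40, payoff 4 + 8 + 16 + 12 = 40.
Best is L, S, U, and B with total payoff 40.

40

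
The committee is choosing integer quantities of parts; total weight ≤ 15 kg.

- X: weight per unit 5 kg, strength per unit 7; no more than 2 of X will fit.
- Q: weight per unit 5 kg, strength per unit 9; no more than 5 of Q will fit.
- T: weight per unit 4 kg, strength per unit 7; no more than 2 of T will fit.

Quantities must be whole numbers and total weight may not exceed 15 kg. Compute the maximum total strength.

Take 3×Q: weight 15 ≤ 15, strength 3·9 = 27.
No other integer combination yields more.

27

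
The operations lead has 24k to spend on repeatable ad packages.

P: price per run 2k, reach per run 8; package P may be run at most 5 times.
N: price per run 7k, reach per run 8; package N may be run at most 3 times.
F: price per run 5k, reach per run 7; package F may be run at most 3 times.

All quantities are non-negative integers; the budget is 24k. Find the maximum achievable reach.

56

Take 5×P and 2×N: price 24 ≤ 24, reach 5·8 + 2·8 = 56.
P has the best ratio (8/2) and is taken to its limit of 5; remaining capacity is filled optimally with the others.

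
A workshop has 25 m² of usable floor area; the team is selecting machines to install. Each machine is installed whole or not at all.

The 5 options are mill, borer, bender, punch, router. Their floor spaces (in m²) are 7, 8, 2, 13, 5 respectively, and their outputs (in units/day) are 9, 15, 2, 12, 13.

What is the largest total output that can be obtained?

39

mill + borer + bender + router: floor space 7 + 8 + 2 + 5 = 22 ≤ 25, output 9 + 15 + 2 + 13 = 39.
mill + punch + router: floor space 7 + 13 + 5 = 25 ≤ 25, output 9 + 12 + 13 = 34.
mill + borer + router: floor space 7 + 8 + 5 = 20 ≤ 25, output 9 + 15 + 13 = 37.
Best is mill, borer, bender, and router with total output 39.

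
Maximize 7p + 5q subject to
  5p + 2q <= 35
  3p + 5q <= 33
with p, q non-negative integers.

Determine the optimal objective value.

The continuous relaxation peaks at (5.74, 3.16) with value 55.95; rounding to a feasible lattice point costs some objective.
(p,q)=(6,2): 5·6+2·2=34≤35, 3·6+5·2=28≤33, objective 52.
(p,q)=(5,3): 5·5+2·3=31≤35, 3·5+5·3=30≤33, objective 50.
(p,q)=(4,4): 5·4+2·4=28≤35, 3·4+5·4=32≤33, objective 48.
No feasible integer point exceeds 52.

52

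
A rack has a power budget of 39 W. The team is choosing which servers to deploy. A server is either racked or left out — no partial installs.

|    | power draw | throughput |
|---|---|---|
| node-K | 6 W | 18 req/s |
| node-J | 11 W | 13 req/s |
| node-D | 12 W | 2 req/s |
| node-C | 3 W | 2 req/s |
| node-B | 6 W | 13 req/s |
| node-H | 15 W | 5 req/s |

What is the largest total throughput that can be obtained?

This is an integer program with binary decision variables.
Take node-K, node-J, node-B, and node-H: power draw 6 + 11 + 6 + 15 = 38 ≤ 39, throughput 18 + 13 + 13 + 5 = 49.
No other feasible combination does better.

49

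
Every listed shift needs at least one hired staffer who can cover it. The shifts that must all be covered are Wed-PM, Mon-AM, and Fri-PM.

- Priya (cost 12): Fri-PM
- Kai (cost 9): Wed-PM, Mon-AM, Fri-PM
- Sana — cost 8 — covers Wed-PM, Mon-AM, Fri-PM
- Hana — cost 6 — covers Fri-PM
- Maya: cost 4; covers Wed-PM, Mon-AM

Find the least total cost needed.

8

This is an integer covering problem.
Sana alone covers Wed-PM, Mon-AM, Fri-PM — every shift.
Total cost: 8.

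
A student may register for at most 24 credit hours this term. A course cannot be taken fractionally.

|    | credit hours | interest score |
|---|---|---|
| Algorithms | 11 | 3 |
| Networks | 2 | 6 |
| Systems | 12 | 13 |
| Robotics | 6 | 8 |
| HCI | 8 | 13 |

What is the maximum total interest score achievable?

32

Take Networks, Systems, and HCI: credit hours 2 + 12 + 8 = 22 ≤ 24, interest score 6 + 13 + 13 = 32.
No other feasible combination does better.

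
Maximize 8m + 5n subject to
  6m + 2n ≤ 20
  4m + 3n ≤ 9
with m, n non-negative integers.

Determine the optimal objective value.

16

(m,n)=(2,0): 6·2+2·0=12≤20, 4·2+3·0=8≤9, objective 16.
(m,n)=(1,1): 6·1+2·1=8≤20, 4·1+3·1=7≤9, objective 13.
(m,n)=(1,0): 6·1+2·0=6≤20, 4·1+3·0=4≤9, objective 8.
The best lattice point is (2,0), giving 16.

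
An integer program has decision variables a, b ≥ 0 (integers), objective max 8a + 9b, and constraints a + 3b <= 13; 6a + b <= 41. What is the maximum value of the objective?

Relaxing integrality, the LP optimum is 71.35 at (a,b) = (6.47, 2.18), which is not an integer point.
(a,b)=(6,2): 1·6+3·2=12≤13, 6·6+1·2=38≤41, objective 66.
(a,b)=(5,2): 1·5+3·2=11≤13, 6·5+1·2=32≤41, objective 58.
(a,b)=(6,1): 1·6+3·1=9≤13, 6·6+1·1=37≤41, objective 57.
(a,b)=(5,1): 1·5+3·1=8≤13, 6·5+1·1=31≤41, objective 49.
The best lattice point is (6,2), giving 66.

66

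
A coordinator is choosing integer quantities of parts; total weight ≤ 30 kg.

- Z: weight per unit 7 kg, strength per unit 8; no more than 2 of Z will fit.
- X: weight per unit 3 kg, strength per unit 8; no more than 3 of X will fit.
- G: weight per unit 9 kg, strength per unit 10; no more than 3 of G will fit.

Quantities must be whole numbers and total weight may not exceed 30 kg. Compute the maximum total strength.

44

X has the best ratio (8/3); taking only X gives at most 3×8 = 24 (stopped by the supply cap of 3).
Mixing does better — 3×X and 2×G: weight 27 ≤ 30, strength 3·8 + 2·10 = 44.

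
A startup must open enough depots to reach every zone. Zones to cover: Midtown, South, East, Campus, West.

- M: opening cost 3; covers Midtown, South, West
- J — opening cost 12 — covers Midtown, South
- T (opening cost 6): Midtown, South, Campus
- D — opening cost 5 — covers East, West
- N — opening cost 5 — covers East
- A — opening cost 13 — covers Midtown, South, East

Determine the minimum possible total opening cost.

This is a weighted set-cover instance.
The greedy cost-per-new-zone heuristic would pick M, D, and T for 14, but a cheaper cover exists.
Choose T and D: together they cover Midtown, South, East, Campus, West — every zone.
Total opening cost: 6 + 5 = 11.
No cover costs less than 11.

11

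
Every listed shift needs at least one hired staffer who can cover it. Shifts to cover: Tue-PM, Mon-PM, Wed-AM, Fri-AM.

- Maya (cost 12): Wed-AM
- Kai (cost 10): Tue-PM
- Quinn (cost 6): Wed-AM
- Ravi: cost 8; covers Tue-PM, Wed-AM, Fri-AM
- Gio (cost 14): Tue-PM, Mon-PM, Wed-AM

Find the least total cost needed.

22

Choose Ravi and Gio: together they cover Tue-PM, Mon-PM, Wed-AM, Fri-AM — every shift.
Total cost: 8 + 14 = 22.
No cover costs less than 22.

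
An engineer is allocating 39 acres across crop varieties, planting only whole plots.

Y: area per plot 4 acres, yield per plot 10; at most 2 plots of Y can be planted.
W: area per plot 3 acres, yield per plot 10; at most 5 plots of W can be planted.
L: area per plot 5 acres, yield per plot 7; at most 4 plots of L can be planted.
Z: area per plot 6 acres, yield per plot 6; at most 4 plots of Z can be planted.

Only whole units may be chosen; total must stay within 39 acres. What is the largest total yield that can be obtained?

91

Take 2×Y, 5×W, and 3×L: area 38 ≤ 39, yield 2·10 + 5·10 + 3·7 = 91.
W has the best ratio (10/3) and is taken to its limit of 5; remaining capacity is filled optimally with the others.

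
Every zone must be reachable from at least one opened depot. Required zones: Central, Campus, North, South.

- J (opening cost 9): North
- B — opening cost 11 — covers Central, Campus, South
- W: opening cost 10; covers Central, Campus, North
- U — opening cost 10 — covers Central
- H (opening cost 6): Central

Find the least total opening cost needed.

20

This is a weighted set-cover instance.
The greedy cost-per-new-zone heuristic would pick W and B for 21, but a cheaper cover exists.
Choose J and B: together they cover Central, Campus, North, South — every zone.
Total opening cost: 9 + 11 = 20.
No cover costs less than 20.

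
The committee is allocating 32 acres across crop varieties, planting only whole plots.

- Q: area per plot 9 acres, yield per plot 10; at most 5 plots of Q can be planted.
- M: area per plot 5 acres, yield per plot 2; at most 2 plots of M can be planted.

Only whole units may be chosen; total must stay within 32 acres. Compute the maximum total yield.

3×Q and 1×M: area 32 ≤ 32, yield 3·10 + 1·2 = 32.
3×Q: area 27 ≤ 32, yield 3·10 = 30.
Best is 32.

32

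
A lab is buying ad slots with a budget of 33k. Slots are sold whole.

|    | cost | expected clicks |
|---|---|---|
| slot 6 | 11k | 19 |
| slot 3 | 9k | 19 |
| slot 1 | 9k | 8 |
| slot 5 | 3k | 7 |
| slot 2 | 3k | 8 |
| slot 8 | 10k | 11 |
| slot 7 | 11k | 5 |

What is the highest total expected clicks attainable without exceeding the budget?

Treat it as a binary knapsack problem.
Allowing fractional choices, the relaxed optimum would be about 60.7, but ad slots are indivisible.
slot 6 + slot 3 + slot 5 + slot 8: cost 11 + 9 + 3 + 10 = 33 ≤ 33, expected clicks 19 + 19 + 7 + 11 = 56.
slot 6 + slot 3 + slot 2 + slot 8: cost 11 + 9 + 3 + 10 = 33 ≤ 33, expected clicks 19 + 19 + 8 + 11 = 57.
slot 6 + slot 3 + slot 1 + slot 2: cost 11 + 9 + 9 + 3 = 32 ≤ 33, expected clicks 19 + 19 + 8 + 8 = 54.
Best is slot 6, slot 3, slot 2, and slot 8 with total expected clicks 57.

57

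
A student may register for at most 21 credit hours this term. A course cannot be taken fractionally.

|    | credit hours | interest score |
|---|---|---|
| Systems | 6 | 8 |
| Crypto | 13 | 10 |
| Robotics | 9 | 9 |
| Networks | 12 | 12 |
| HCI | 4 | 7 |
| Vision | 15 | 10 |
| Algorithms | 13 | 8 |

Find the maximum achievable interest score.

Systems + Robotics + HCI: credit hours 6 + 9 + 4 = 19 ≤ 21, interest score 8 + 9 + 7 = 24.
Systems + Networks: credit hours 6 + 12 = 18 ≤ 21, interest score 8 + 12 = 20.
Robotics + Networks: credit hours 9 + 12 = 21 ≤ 21, interest score 9 + 12 = 21.
Best is Systems, Robotics, and HCI with total interest score 24.

24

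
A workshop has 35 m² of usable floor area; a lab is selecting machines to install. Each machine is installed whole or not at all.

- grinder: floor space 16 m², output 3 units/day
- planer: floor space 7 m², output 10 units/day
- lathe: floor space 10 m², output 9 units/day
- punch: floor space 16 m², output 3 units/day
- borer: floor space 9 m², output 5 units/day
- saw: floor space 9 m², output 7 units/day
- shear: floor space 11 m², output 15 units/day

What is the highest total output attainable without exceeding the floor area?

planer + saw + shear: floor space 7 + 9 + 11 = 27 ≤ 35, output 10 + 7 + 15 = 32.
lathe + saw + shear: floor space 10 + 9 + 11 = 30 ≤ 35, output 9 + 7 + 15 = 31.
planer + lathe + shear: floor space 7 + 10 + 11 = 28 ≤ 35, output 10 + 9 + 15 = 34.
Best is planer, lathe, and shear with total output 34.

34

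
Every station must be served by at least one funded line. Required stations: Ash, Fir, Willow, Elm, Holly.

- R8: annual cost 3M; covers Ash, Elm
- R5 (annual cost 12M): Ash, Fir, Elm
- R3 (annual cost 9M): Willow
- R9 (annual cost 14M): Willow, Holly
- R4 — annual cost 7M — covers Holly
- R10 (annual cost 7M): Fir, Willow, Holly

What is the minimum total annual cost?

10

This is an integer covering problem.
Choose R8 and R10: together they cover Ash, Fir, Willow, Elm, Holly — every station.
Total annual cost: 3 + 7 = 10.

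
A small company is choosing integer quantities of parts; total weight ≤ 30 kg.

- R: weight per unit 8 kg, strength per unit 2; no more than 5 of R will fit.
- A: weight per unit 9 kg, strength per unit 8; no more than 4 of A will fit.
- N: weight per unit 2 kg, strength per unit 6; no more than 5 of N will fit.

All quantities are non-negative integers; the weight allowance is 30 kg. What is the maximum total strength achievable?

46

This is a bounded integer knapsack.
Take 2×A and 5×N: weight 28 ≤ 30, strength 2·8 + 5·6 = 46.
N has the best ratio (6/2) and is taken to its limit of 5; remaining capacity is filled optimally with the others.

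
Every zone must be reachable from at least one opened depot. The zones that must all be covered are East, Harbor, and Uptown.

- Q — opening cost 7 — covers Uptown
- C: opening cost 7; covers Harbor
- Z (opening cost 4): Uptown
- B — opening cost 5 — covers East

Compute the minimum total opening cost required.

Choose C, Z, and B: together they cover East, Harbor, Uptown — every zone.
Total opening cost: 7 + 4 + 5 = 16.
No cover costs less than 16.

16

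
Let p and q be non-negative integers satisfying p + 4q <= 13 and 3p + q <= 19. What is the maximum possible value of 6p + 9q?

48

(p,q)=(5,2): 1·5+4·2=13≤13, 3·5+1·2=17≤19, objective 48.
(p,q)=(6,1): 1·6+4·1=10≤13, 3·6+1·1=19≤19, objective 45.
(p,q)=(4,2): 1·4+4·2=12≤13, 3·4+1·2=14≤19, objective 42.
No feasible integer point exceeds 48.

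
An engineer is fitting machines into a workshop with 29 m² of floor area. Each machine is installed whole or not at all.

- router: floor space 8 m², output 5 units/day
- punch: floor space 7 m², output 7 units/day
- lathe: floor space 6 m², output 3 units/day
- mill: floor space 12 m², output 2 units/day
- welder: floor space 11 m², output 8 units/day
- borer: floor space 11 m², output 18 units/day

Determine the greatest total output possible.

punch + welder + borer: floor space 7 + 11 + 11 = 29 ≤ 29, output 7 + 8 + 18 = 33.
lathe + welder + borer: floor space 6 + 11 + 11 = 28 ≤ 29, output 3 + 8 + 18 = 29.
router + punch + borer: floor space 8 + 7 + 11 = 26 ≤ 29, output 5 + 7 + 18 = 30.
Best is punch, welder, and borer with total output 33.

33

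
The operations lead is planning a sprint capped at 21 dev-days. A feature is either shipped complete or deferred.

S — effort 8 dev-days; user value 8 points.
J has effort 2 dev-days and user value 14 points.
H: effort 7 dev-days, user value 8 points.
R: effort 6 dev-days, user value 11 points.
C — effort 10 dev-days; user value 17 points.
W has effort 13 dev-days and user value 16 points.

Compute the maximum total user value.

J + R + C: effort 2 + 6 + 10 = 18 ≤ 21, user value 14 + 11 + 17 = 42.
J + R + W: effort 2 + 6 + 13 = 21 ≤ 21, user value 14 + 11 + 16 = 41.
Best is J, R, and C with total user value 42.

42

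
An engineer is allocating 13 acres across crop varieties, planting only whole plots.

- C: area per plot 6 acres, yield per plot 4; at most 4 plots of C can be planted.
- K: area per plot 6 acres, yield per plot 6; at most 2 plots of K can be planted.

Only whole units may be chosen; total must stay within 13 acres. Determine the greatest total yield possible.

12

1×C and 1×K: area 12 ≤ 13, yield 1·4 + 1·6 = 10.
2×K: area 12 ≤ 13, yield 2·6 = 12.
Best is 12.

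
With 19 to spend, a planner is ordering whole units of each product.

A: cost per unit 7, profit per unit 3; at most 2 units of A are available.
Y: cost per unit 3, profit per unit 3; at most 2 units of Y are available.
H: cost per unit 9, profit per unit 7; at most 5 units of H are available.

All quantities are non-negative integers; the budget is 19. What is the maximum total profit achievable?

14

2×H: cost 18 ≤ 19, profit 2·7 = 14.
2×Y and 1×H: cost 15 ≤ 19, profit 2·3 + 1·7 = 13.
Best is 14.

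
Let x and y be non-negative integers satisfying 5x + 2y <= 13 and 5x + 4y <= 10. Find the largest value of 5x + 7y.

14

(x,y)=(0,2): 5·0+2·2=4≤13, 5·0+4·2=8≤10, objective 14.
(x,y)=(1,1): 5·1+2·1=7≤13, 5·1+4·1=9≤10, objective 12.
The best lattice point is (0,2), giving 14.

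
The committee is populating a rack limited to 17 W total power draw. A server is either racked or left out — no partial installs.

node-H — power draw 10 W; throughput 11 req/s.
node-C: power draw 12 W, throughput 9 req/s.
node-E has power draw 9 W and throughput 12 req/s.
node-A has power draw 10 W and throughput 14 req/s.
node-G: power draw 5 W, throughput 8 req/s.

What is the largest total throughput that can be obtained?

This is a 0-1 knapsack instance.
Allowing fractional choices, the relaxed optimum would be about 24.7, but servers are indivisible.
node-A + node-G: power draw 10 + 5 = 15 ≤ 17, throughput 14 + 8 = 22.
node-H + node-G: power draw 10 + 5 = 15 ≤ 17, throughput 11 + 8 = 19.
node-E + node-G: power draw 9 + 5 = 14 ≤ 17, throughput 12 + 8 = 20.
Best is node-A and node-G with total throughput 22.

22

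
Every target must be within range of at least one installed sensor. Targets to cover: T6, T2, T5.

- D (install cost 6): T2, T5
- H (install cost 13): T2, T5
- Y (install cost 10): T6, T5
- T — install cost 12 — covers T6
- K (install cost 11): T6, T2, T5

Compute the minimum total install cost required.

11

The greedy cost-per-new-target heuristic would pick D and Y for 16, but a cheaper cover exists.
K alone covers T6, T2, T5 — every target.
Total install cost: 11.
No cover costs less than 11.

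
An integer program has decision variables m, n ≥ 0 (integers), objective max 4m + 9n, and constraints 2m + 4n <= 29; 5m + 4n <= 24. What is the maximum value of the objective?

54

(m,n)=(0,6): 2·0+4·6=24≤29, 5·0+4·6=24≤24, objective 54.
(m,n)=(0,5): 2·0+4·5=20≤29, 5·0+4·5=20≤24, objective 45.
The best lattice point is (0,6), giving 54.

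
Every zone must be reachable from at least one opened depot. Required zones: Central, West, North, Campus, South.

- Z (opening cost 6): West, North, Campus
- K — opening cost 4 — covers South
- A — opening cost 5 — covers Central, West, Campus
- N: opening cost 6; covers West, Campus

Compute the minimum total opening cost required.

15

Choose Z, K, and A: together they cover Central, West, North, Campus, South — every zone.
Total opening cost: 6 + 4 + 5 = 15.
No cover costs less than 15.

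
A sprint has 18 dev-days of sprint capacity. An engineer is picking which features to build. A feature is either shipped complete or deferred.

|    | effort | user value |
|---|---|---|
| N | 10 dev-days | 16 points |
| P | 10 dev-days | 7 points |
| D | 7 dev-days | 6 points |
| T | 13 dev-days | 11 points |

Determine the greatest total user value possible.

Allowing fractional choices, the relaxed optimum would be about 22.8, but features are indivisible.
P + D: effort 10 + 7 = 17 ≤ 18, user value 7 + 6 = 13.
N: effort 10 ≤ 18, user value 16.
N + D: effort 10 + 7 = 17 ≤ 18, user value 16 + 6 = 22.
Best is N and D with total user value 22.

22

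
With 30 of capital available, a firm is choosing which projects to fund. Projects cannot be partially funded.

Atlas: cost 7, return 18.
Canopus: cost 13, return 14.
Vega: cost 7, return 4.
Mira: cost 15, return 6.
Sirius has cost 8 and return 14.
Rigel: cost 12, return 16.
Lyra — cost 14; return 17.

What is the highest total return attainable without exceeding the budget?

49

Atlas + Canopus + Sirius: cost 7 + 13 + 8 = 28 ≤ 30, return 18 + 14 + 14 = 46.
Atlas + Sirius + Rigel: cost 7 + 8 + 12 = 27 ≤ 30, return 18 + 14 + 16 = 48.
Atlas + Sirius + Lyra: cost 7 + 8 + 14 = 29 ≤ 30, return 18 + 14 + 17 = 49.
Best is Atlas, Sirius, and Lyra with total return 49.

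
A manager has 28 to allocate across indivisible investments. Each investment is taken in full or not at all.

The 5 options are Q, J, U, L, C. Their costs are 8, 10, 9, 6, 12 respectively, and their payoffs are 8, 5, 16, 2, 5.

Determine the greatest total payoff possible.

Q + J + U: cost 8 + 10 + 9 = 27 ≤ 28, payoff 8 + 5 + 16 = 29.
Q + U + L: cost 8 + 9 + 6 = 23 ≤ 28, payoff 8 + 16 + 2 = 26.
Q + U: cost 8 + 9 = 17 ≤ 28, payoff 8 + 16 = 24.
Best is Q, J, and U with total payoff 29.

29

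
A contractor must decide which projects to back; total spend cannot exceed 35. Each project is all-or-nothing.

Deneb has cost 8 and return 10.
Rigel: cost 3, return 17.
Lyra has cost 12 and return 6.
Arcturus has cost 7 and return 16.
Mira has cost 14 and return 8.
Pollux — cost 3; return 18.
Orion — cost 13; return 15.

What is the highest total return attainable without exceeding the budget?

Deneb + Rigel + Arcturus + Mira + Pollux: cost 8 + 3 + 7 + 14 + 3 = 35 ≤ 35, return 10 + 17 + 16 + 8 + 18 = 69.
Deneb + Rigel + Arcturus + Pollux + Orion: cost 8 + 3 + 7 + 3 + 13 = 34 ≤ 35, return 10 + 17 + 16 + 18 + 15 = 76.
Best is Deneb, Rigel, Arcturus, Pollux, and Orion with total return 76.

76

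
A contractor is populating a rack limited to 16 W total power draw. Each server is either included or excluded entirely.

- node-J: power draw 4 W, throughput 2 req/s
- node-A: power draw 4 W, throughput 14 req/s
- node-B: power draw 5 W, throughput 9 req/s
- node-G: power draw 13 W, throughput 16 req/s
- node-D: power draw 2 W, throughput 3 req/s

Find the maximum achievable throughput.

node-A + node-B + node-D: power draw 4 + 5 + 2 = 11 ≤ 16, throughput 14 + 9 + 3 = 26.
node-J + node-A + node-B + node-D: power draw 4 + 4 + 5 + 2 = 15 ≤ 16, throughput 2 + 14 + 9 + 3 = 28.
Best is node-J, node-A, node-B, and node-D with total throughput 28.

28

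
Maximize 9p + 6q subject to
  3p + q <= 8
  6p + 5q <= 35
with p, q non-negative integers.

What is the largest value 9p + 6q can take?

The continuous relaxation peaks at (0.556, 6.33) with value 43.00; rounding to a feasible lattice point costs some objective.
(p,q)=(0,7): 3·0+1·7=7≤8, 6·0+5·7=35≤35, objective 42.
(p,q)=(1,5): 3·1+1·5=8≤8, 6·1+5·5=31≤35, objective 39.
(p,q)=(0,6): 3·0+1·6=6≤8, 6·0+5·6=30≤35, objective 36.
No feasible integer point exceeds 42.

42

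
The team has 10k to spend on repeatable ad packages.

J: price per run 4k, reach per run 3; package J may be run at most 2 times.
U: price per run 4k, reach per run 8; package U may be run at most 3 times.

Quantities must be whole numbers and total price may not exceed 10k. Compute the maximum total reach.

This is a bounded integer knapsack.
U has the best ratio (8/4); taking only U gives at most 2×8 = 16 (stopped by the price limit).
Optimal: 2×U: price 8 ≤ 10, reach 2·8 = 16.

16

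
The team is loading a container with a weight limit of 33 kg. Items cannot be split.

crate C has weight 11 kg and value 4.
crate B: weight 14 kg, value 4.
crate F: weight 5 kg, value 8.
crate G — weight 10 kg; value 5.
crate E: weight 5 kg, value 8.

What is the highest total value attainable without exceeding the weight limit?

Allowing fractional choices, the relaxed optimum would be about 25.6, but items are indivisible.
crate C + crate F + crate G + crate E: weight 11 + 5 + 10 + 5 = 31 ≤ 33, value 4 + 8 + 5 + 8 = 25.
crate C + crate F + crate E: weight 11 + 5 + 5 = 21 ≤ 33, value 4 + 8 + 8 = 20.
crate F + crate G + crate E: weight 5 + 10 + 5 = 20 ≤ 33, value 8 + 5 + 8 = 21.
Best is crate C, crate F, crate G, and crate E with total value 25.

25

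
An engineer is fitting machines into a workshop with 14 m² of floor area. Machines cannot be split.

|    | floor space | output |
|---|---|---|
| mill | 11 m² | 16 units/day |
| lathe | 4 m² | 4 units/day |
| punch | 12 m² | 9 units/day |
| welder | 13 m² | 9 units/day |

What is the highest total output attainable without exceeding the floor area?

16

Treat it as a binary knapsack problem.
Allowing fractional choices, the relaxed optimum would be about 19.0, but machines are indivisible.
punch: floor space 12 ≤ 14, output 9.
welder: floor space 13 ≤ 14, output 9.
mill: floor space 11 ≤ 14, output 16.
Best is mill with total output 16.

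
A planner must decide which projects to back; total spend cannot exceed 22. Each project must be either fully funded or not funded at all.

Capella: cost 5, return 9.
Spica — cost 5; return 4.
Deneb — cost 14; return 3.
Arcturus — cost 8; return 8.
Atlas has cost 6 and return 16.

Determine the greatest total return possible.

33

This is an integer program with binary decision variables.
Allowing fractional choices, the relaxed optimum would be about 35.4, but projects are indivisible.
Capella + Arcturus + Atlas: cost 5 + 8 + 6 = 19 ≤ 22, return 9 + 8 + 16 = 33.
Spica + Arcturus + Atlas: cost 5 + 8 + 6 = 19 ≤ 22, return 4 + 8 + 16 = 28.
Capella + Spica + Atlas: cost 5 + 5 + 6 = 16 ≤ 22, return 9 + 4 + 16 = 29.
Best is Capella, Arcturus, and Atlas with total return 33.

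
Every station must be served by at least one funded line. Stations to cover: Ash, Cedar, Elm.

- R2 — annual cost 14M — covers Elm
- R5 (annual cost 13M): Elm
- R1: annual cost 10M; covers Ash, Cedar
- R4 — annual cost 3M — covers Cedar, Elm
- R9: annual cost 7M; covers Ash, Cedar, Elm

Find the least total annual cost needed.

R9 alone covers Ash, Cedar, Elm — every station.
Total annual cost: 7.

7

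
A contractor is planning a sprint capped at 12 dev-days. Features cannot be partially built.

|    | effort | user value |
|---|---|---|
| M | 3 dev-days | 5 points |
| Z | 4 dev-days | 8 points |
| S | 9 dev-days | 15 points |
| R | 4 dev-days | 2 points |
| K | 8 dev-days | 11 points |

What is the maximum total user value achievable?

20

Take M and S: effort 3 + 9 = 12 ≤ 12, user value 5 + 15 = 20.
No other feasible combination does better.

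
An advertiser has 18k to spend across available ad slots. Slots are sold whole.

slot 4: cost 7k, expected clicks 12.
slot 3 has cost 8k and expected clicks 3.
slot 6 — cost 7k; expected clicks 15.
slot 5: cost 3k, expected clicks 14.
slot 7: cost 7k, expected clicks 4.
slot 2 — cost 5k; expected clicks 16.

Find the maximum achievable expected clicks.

45

Treat it as a binary knapsack problem.
Allowing fractional choices, the relaxed optimum would be about 50.1, but ad slots are indivisible.
slot 4 + slot 5 + slot 2: cost 7 + 3 + 5 = 15 ≤ 18, expected clicks 12 + 14 + 16 = 42.
slot 4 + slot 6 + slot 5: cost 7 + 7 + 3 = 17 ≤ 18, expected clicks 12 + 15 + 14 = 41.
slot 6 + slot 5 + slot 2: cost 7 + 3 + 5 = 15 ≤ 18, expected clicks 15 + 14 + 16 = 45.
Best is slot 6, slot 5, and slot 2 with total expected clicks 45.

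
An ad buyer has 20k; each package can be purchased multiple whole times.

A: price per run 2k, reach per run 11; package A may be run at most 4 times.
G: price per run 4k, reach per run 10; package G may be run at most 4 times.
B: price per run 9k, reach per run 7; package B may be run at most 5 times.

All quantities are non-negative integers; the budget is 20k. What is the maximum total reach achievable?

This is a bounded integer knapsack.
4×A and 3×G: price 20 ≤ 20, reach 4·11 + 3·10 = 74.
4×A and 2×G: price 16 ≤ 20, reach 4·11 + 2·10 = 64.
Best is 74.

74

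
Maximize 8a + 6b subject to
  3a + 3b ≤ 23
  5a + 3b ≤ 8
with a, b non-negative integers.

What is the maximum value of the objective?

14

Relaxing integrality, the LP optimum is 16.00 at (a,b) = (0, 2.67), which is not an integer point.
(a,b)=(1,1) is feasible, giving 14.
(a,b)=(0,2) is feasible, giving 12.
(a,b)=(1,0) is feasible, giving 8.
No feasible integer point exceeds 14.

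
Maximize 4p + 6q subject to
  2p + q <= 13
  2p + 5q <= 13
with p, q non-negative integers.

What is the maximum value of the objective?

(p,q)=(6,0): 2·6+1·0=12≤13, 2·6+5·0=12≤13, objective 24.
(p,q)=(5,0): 2·5+1·0=10≤13, 2·5+5·0=10≤13, objective 20.
Maximum is 24 at (p,q)=(6,0).

24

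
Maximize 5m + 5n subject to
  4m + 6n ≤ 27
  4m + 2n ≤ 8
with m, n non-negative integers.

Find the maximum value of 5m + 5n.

20

(m,n)=(0,4): 4·0+6·4=24≤27, 4·0+2·4=8≤8, objective 20.
(m,n)=(0,3): 4·0+6·3=18≤27, 4·0+2·3=6≤8, objective 15.
No feasible integer point exceeds 20.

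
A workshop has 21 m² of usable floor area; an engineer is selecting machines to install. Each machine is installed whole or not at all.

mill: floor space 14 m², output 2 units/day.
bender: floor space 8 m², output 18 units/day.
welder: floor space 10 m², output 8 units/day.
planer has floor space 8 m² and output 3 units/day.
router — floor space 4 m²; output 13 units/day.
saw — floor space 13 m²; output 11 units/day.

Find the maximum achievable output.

34

Allowing fractional choices, the relaxed optimum would be about 38.6, but machines are indivisible.
bender + planer + router: floor space 8 + 8 + 4 = 20 ≤ 21, output 18 + 3 + 13 = 34.
bender + saw: floor space 8 + 13 = 21 ≤ 21, output 18 + 11 = 29.
bender + router: floor space 8 + 4 = 12 ≤ 21, output 18 + 13 = 31.
Best is bender, planer, and router with total output 34.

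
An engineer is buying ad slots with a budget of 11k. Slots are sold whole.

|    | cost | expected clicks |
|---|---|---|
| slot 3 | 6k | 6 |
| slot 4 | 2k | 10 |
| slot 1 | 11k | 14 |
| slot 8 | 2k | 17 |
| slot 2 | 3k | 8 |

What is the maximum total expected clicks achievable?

35

Allowing fractional choices, the relaxed optimum would be about 40.1, but ad slots are indivisible.
slot 3 + slot 4 + slot 8: cost 6 + 2 + 2 = 10 ≤ 11, expected clicks 6 + 10 + 17 = 33.
slot 4 + slot 8 + slot 2: cost 2 + 2 + 3 = 7 ≤ 11, expected clicks 10 + 17 + 8 = 35.
Best is slot 4, slot 8, and slot 2 with total expected clicks 35.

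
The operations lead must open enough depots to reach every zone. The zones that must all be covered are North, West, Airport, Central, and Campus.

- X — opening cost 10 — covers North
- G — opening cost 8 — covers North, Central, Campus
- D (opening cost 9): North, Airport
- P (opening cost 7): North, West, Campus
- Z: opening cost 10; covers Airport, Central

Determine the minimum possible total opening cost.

17

Choose P and Z: together they cover North, West, Airport, Central, Campus — every zone.
Total opening cost: 7 + 10 = 17.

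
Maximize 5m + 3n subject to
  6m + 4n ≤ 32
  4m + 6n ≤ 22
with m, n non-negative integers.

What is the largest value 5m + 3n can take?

(m,n)=(5,0): 6·5+4·0=30≤32, 4·5+6·0=20≤22, objective 25.
(m,n)=(4,1): 6·4+4·1=28≤32, 4·4+6·1=22≤22, objective 23.
No feasible integer point exceeds 25.

25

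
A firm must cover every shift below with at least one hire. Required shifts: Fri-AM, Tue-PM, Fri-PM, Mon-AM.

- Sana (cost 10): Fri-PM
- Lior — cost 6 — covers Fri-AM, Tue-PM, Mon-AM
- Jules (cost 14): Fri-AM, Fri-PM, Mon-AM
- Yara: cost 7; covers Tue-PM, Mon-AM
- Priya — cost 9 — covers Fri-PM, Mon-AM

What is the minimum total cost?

Choose Lior and Priya: together they cover Fri-AM, Tue-PM, Fri-PM, Mon-AM — every shift.
Total cost: 6 + 9 = 15.

15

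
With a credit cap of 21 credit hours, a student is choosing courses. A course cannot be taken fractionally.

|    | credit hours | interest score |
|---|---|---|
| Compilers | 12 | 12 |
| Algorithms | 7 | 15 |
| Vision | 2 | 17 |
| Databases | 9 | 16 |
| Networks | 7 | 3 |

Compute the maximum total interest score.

Algorithms + Vision + Databases: credit hours 7 + 2 + 9 = 18 ≤ 21, interest score 15 + 17 + 16 = 48.
Vision + Databases + Networks: credit hours 2 + 9 + 7 = 18 ≤ 21, interest score 17 + 16 + 3 = 36.
Compilers + Algorithms + Vision: credit hours 12 + 7 + 2 = 21 ≤ 21, interest score 12 + 15 + 17 = 44.
Best is Algorithms, Vision, and Databases with total interest score 48.

48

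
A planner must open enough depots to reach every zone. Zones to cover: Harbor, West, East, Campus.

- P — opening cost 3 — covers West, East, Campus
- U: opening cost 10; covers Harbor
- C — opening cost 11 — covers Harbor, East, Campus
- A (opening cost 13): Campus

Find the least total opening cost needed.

13

This is a weighted set-cover instance.
Choose P and U: together they cover Harbor, West, East, Campus — every zone.
Total opening cost: 3 + 10 = 13.
No cover costs less than 13.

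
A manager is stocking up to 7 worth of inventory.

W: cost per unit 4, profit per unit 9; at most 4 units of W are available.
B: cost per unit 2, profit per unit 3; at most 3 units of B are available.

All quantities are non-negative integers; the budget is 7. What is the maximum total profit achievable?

Take 1×W and 1×B: cost 6 ≤ 7, profit 1·9 + 1·3 = 12.
No other integer combination yields more.

12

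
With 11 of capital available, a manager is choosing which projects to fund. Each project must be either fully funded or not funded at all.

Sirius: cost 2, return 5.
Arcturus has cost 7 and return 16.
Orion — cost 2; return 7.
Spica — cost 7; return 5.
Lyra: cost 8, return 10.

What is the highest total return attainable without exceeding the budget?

Sirius + Arcturus + Orion: cost 2 + 7 + 2 = 11 ≤ 11, return 5 + 16 + 7 = 28.
Arcturus + Orion: cost 7 + 2 = 9 ≤ 11, return 16 + 7 = 23.
Best is Sirius, Arcturus, and Orion with total return 28.

28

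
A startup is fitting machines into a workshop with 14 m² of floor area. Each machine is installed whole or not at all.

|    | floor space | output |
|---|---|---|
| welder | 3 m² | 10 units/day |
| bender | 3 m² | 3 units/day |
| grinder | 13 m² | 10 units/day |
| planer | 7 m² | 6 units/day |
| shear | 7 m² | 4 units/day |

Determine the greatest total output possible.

19

welder + bender + planer: floor space 3 + 3 + 7 = 13 ≤ 14, output 10 + 3 + 6 = 19.
welder + bender + shear: floor space 3 + 3 + 7 = 13 ≤ 14, output 10 + 3 + 4 = 17.
welder + planer: floor space 3 + 7 = 10 ≤ 14, output 10 + 6 = 16.
Best is welder, bender, and planer with total output 19.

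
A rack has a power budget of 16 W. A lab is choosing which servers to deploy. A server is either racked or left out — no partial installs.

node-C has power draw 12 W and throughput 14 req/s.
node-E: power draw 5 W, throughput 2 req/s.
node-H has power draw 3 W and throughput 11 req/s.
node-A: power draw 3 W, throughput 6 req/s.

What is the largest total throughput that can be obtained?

Treat it as a binary knapsack problem.
Take node-C and node-H: power draw 12 + 3 = 15 ≤ 16, throughput 14 + 11 = 25.
No other feasible combination does better.

25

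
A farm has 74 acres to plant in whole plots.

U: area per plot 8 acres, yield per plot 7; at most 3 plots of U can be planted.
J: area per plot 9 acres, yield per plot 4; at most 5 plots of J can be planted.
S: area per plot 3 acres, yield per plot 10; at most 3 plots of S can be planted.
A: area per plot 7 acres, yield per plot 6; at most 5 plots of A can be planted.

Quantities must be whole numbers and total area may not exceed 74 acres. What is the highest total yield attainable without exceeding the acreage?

81

This is a bounded integer knapsack.
3×U, 1×J, 3×S, and 4×A: area 70 ≤ 74, yield 3·7 + 1·4 + 3·10 + 4·6 = 79.
3×U, 3×S, and 5×A: area 68 ≤ 74, yield 3·7 + 3·10 + 5·6 = 81.
Best is 81.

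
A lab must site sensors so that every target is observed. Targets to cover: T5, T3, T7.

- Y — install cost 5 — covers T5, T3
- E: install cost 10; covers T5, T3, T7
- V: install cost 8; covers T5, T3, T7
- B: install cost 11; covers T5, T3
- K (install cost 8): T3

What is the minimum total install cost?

V alone covers T5, T3, T7 — every target.
Total install cost: 8.

8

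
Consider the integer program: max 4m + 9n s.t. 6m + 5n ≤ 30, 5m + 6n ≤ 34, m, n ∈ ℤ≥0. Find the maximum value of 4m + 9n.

The continuous relaxation peaks at (0, 5.67) with value 51.00; rounding to a feasible lattice point costs some objective.
(m,n)=(0,5): 6·0+5·5=25≤30, 5·0+6·5=30≤34, objective 45.
(m,n)=(1,4): 6·1+5·4=26≤30, 5·1+6·4=29≤34, objective 40.
(m,n)=(0,4): 6·0+5·4=20≤30, 5·0+6·4=24≤34, objective 36.
No feasible integer point exceeds 45.

45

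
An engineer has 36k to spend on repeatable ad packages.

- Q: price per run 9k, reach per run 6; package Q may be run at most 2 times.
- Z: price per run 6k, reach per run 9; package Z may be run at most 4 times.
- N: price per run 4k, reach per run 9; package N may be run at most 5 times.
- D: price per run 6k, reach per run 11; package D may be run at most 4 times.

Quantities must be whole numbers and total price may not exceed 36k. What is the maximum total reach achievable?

71

This is a bounded integer knapsack.
4×N and 3×D: price 34 ≤ 36, reach 4·9 + 3·11 = 69.
3×N and 4×D: price 36 ≤ 36, reach 3·9 + 4·11 = 71.
Best is 71.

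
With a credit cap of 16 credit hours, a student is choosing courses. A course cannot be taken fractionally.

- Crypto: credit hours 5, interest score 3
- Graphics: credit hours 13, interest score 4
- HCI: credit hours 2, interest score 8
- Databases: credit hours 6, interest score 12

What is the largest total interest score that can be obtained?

This is an integer program with binary decision variables.
Take Crypto, HCI, and Databases: credit hours 5 + 2 + 6 = 13 ≤ 16, interest score 3 + 8 + 12 = 23.
No other feasible combination does better.

23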